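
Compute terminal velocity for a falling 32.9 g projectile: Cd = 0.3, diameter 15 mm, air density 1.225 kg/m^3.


A = pi*(d/2)^2 = pi*(15/2000)^2 = 1.76715e-04 m^2
vt = sqrt(2mg/(Cd*rho*A)) = sqrt(2*0.0329*9.81/(0.3 * 1.225 * 1.76715e-04)) = 99.7 m/s

99.7 m/s


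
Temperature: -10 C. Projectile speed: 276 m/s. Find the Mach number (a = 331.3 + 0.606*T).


a = 331.3 + 0.606*(-10) = 325.24 m/s
M = v/a = 276/325.24 = 0.8486

0.8486


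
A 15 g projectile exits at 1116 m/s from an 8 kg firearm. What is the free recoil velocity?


v_recoil = m_p * v_p / m_gun = 0.015 * 1116 / 8 = 2.092 m/s

2.092 m/s


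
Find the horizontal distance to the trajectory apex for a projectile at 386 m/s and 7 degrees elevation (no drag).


R = v0^2*sin(2*theta)/g = 386^2*sin(2*7°)/9.81 = 3674.35 m
apex_dist = R/2 = 3674.35/2 = 1837 m

1837 m


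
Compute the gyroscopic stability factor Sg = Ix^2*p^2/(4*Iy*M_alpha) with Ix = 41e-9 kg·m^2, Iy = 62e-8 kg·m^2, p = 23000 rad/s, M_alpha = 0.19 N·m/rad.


Sg = Ix^2 * p^2 / (4 * Iy * M_alpha) = (41e-9)^2 * 23000^2 / (4 * 62e-8 * 0.19) = 1.887

1.887


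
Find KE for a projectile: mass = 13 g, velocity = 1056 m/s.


E = 0.5*m*v^2 = 0.5*0.013*1056^2 = 7248 J

7248 J


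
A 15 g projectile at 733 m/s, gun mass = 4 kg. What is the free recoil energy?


v_r = m_p*v_p/m_gun = 0.015*733/4 = 2.74875 m/s, E_r = 0.5*m_gun*v_r^2 = 0.5*4*2.74875^2 = 15.11 J

15.11 J


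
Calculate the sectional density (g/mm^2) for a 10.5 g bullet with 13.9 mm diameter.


SD = m/d^2 = 10.5/13.9^2 = 0.05435 g/mm^2

0.05435 g/mm^2


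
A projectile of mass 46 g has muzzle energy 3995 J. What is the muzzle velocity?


v = sqrt(2*E/m) = sqrt(2*3995/0.046) = 416.8 m/s

416.8 m/s


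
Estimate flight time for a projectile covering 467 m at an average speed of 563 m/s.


t = d/v = 467/563 = 0.8295 s

0.8295 s


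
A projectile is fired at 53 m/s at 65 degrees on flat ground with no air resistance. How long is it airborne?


T = 2*v0*sin(theta)/g = 2*53*sin(65°)/9.81 = 9.793 s

9.793 s


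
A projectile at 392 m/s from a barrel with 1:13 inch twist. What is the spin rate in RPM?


twist_m = 13*0.0254 = 0.3302 m
spin = v/twist = 392/0.3302 = 1187.159 rev/s
RPM = spin*60 = 1187.159*60 ≈ 71230 RPM

71230 RPM


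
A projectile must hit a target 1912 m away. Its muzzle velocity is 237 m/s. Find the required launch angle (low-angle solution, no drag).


sin(2*theta) = R*g/v0^2 = 1912*9.81/237^2 = 0.333934, theta = arcsin(0.333934)/2 = 9.754°

9.754 degrees


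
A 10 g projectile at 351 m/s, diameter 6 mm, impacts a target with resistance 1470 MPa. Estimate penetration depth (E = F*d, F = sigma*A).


A = pi*(d/2)^2 = pi*(6/2)^2 = 28.2743 mm^2
E = 0.5*m*v^2 = 0.5*0.01*351^2 = 616.005 J
depth = E/(sigma*A) = 616.005 J / (1470 MPa * 28.2743 mm^2) = 616.005/(1470 * 28.2743) m = 0.0148209 m ≈ 14.82 mm

14.82 mm


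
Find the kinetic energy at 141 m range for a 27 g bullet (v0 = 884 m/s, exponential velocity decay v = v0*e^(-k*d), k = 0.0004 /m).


v = v0*exp(-k*d) = 884*exp(-0.0004*141) = 835.522 m/s
E = 0.5*m*v^2 = 0.5*0.027*835.522^2 = 9424 J

9424 J


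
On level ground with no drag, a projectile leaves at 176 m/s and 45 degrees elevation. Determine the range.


R = v0^2 * sin(2*theta) / g = 176^2 * sin(2*45°) / 9.81 = 3158 m

3158 m


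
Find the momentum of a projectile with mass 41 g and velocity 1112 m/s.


p = m*v = 0.041*1112 = 45.59 kg·m/s

45.59 kg·m/s


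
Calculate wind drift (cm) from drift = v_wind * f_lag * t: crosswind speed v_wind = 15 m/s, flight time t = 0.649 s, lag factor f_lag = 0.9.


drift = v_wind * lag * t = 15 * 0.9 * 0.649 = 8.7615 m ≈ 876.1 cm

876.1 cm


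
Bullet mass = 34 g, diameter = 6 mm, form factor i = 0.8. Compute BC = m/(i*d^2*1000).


BC = m/(i*d^2*1000) = 34/(0.8 * 6^2 * 1000) = 0.001181

0.001181


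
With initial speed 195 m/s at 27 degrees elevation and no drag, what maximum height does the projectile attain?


H = (v0*sin(theta))^2 / (2g) = (195*sin(27°))^2 / (2*9.81) = 399.5 m

399.5 m


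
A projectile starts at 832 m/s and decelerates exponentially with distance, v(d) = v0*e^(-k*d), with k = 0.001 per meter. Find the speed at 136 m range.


v = v0*exp(-k*d) = 832*exp(-0.001*136) = 726.2 m/s

726.2 m/s


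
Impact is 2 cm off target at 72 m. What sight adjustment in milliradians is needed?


1 mrad subtends 1 cm per 10 m of range, so adj = error_cm / (dist_m / 10) = 2 / (72/10) = 0.2778 mrad

0.2778 mrad


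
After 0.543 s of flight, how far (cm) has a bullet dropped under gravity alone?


drop = 0.5*g*t^2 = 0.5*9.81*0.543^2 = 1.44623 m ≈ 144.6 cm

144.6 cm


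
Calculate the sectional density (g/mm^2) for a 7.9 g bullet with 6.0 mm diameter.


SD = m/d^2 = 7.9/6.0^2 = 0.2194 g/mm^2

0.2194 g/mm^2


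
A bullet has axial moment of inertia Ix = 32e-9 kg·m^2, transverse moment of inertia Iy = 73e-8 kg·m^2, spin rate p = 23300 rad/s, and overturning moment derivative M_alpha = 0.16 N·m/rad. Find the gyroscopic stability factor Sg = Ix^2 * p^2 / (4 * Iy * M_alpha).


Sg = Ix^2 * p^2 / (4 * Iy * M_alpha) = (32e-9)^2 * 23300^2 / (4 * 73e-8 * 0.16) = 1.19

1.19


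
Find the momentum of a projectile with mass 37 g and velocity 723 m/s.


p = m*v = 0.037*723 = 26.75 kg·m/s

26.75 kg·m/s


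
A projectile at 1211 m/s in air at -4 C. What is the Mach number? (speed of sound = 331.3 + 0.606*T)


a = 331.3 + 0.606*(-4) = 328.876 m/s
M = v/a = 1211/328.876 = 3.682

3.682


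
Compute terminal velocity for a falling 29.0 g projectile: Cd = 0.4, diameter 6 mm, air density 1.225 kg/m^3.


A = pi*(d/2)^2 = pi*(6/2000)^2 = 2.82743e-05 m^2
vt = sqrt(2mg/(Cd*rho*A)) = sqrt(2*0.029*9.81/(0.4 * 1.225 * 2.82743e-05)) = 202.7 m/s

202.7 m/s


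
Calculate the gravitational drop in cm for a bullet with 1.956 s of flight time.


drop = 0.5*g*t^2 = 0.5*9.81*1.956^2 = 18.7662 m ≈ 1877 cm

1877 cm


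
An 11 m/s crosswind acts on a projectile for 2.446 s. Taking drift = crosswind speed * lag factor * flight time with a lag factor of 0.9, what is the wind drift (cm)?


drift = v_wind * lag * t = 11 * 0.9 * 2.446 = 24.2154 m ≈ 2422 cm

2422 cm


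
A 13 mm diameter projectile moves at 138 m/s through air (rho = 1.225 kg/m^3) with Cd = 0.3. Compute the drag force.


A = pi*(d/2)^2 = pi*(13/2000)^2 = 1.32732e-04 m^2
Fd = 0.5*Cd*rho*A*v^2 = 0.5*0.3*1.225*1.32732e-04*138^2 = 0.4645 N

0.4645 N


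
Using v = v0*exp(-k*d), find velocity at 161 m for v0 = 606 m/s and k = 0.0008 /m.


v = v0*exp(-k*d) = 606*exp(-0.0008*161) = 532.8 m/s

532.8 m/s


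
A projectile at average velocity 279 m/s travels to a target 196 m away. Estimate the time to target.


t = d/v = 196/279 = 0.7025 s

0.7025 s


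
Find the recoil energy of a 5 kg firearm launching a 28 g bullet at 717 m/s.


v_r = m_p*v_p/m_gun = 0.028*717/5 = 4.0152 m/s, E_r = 0.5*m_gun*v_r^2 = 0.5*5*4.0152^2 = 40.3 J

40.3 J


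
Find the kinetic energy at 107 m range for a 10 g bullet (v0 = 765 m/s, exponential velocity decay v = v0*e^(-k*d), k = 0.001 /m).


v = v0*exp(-k*d) = 765*exp(-0.001*107) = 687.372 m/s
E = 0.5*m*v^2 = 0.5*0.01*687.372^2 = 2362 J

2362 J


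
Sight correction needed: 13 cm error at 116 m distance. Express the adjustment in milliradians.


1 mrad subtends 1 cm per 10 m of range, so adj = error_cm / (dist_m / 10) = 13 / (116/10) = 1.121 mrad

1.121 mrad


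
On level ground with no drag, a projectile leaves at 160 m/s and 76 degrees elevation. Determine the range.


R = v0^2 * sin(2*theta) / g = 160^2 * sin(2*76°) / 9.81 = 1225 m

1225 m


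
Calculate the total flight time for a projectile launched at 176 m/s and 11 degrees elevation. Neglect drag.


T = 2*v0*sin(theta)/g = 2*176*sin(11°)/9.81 = 6.847 s

6.847 s


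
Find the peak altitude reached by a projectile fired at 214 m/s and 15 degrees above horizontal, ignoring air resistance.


H = (v0*sin(theta))^2 / (2g) = (214*sin(15°))^2 / (2*9.81) = 156.4 m

156.4 m


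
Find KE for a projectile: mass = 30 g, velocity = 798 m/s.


E = 0.5*m*v^2 = 0.5*0.03*798^2 = 9552 J

9552 J


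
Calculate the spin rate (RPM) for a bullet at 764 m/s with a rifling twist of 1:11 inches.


twist_m = 11*0.0254 = 0.2794 m
spin = v/twist = 764/0.2794 = 2734.431 rev/s
RPM = spin*60 = 2734.431*60 ≈ 164066 RPM

164066 RPM


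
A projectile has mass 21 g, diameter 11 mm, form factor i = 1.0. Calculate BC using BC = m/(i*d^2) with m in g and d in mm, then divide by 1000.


BC = m/(i*d^2*1000) = 21/(1.0 * 11^2 * 1000) = 0.0001736

0.0001736


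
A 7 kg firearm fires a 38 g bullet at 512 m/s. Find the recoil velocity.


v_recoil = m_p * v_p / m_gun = 0.038 * 512 / 7 = 2.779 m/s

2.779 m/s


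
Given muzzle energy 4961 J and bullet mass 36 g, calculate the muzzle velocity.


v = sqrt(2*E/m) = sqrt(2*4961/0.036) = 525 m/s

525 m/s


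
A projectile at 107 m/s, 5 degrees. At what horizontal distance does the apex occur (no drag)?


R = v0^2*sin(2*theta)/g = 107^2*sin(2*5°)/9.81 = 202.66 m
apex_dist = R/2 = 202.66/2 = 101.3 m

101.3 m


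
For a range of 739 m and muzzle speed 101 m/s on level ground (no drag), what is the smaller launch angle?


sin(2*theta) = R*g/v0^2 = 739*9.81/101^2 = 0.710674, theta = arcsin(0.710674)/2 = 22.64°

22.64 degrees


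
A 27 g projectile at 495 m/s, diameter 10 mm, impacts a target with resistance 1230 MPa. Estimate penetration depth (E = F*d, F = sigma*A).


A = pi*(d/2)^2 = pi*(10/2)^2 = 78.5398 mm^2
E = 0.5*m*v^2 = 0.5*0.027*495^2 = 3307.84 J
depth = E/(sigma*A) = 3307.84 J / (1230 MPa * 78.5398 mm^2) = 3307.84/(1230 * 78.5398) m = 0.0342412 m ≈ 34.24 mm

34.24 mm


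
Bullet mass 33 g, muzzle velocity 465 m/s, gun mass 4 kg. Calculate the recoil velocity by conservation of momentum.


v_recoil = m_p * v_p / m_gun = 0.033 * 465 / 4 = 3.836 m/s

3.836 m/s


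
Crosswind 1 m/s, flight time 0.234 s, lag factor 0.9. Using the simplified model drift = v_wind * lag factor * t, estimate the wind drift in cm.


drift = v_wind * lag * t = 1 * 0.9 * 0.234 = 0.2106 m ≈ 21.06 cm

21.06 cm


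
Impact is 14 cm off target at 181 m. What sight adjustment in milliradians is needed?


1 mrad subtends 1 cm per 10 m of range, so adj = error_cm / (dist_m / 10) = 14 / (181/10) = 0.7735 mrad

0.7735 mrad


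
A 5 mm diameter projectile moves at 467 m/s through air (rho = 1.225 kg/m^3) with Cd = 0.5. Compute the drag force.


A = pi*(d/2)^2 = pi*(5/2000)^2 = 1.96350e-05 m^2
Fd = 0.5*Cd*rho*A*v^2 = 0.5*0.5*1.225*1.96350e-05*467^2 = 1.311 N

1.311 N


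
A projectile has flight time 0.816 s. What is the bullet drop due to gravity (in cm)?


drop = 0.5*g*t^2 = 0.5*9.81*0.816^2 = 3.26602 m ≈ 326.6 cm

326.6 cm


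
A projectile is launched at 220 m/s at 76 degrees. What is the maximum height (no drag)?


H = (v0*sin(theta))^2 / (2g) = (220*sin(76°))^2 / (2*9.81) = 2322 m

2322 m


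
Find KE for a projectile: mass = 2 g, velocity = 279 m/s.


E = 0.5*m*v^2 = 0.5*0.002*279^2 = 77.84 J

77.84 J


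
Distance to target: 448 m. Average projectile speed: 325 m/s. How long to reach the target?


t = d/v = 448/325 = 1.378 s

1.378 s


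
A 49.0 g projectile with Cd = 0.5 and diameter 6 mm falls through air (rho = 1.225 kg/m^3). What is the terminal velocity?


A = pi*(d/2)^2 = pi*(6/2000)^2 = 2.82743e-05 m^2
vt = sqrt(2mg/(Cd*rho*A)) = sqrt(2*0.049*9.81/(0.5 * 1.225 * 2.82743e-05)) = 235.6 m/s

235.6 m/s


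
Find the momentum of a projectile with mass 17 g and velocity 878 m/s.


p = m*v = 0.017*878 = 14.93 kg·m/s

14.93 kg·m/s


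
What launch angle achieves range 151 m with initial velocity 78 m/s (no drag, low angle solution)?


sin(2*theta) = R*g/v0^2 = 151*9.81/78^2 = 0.243476, theta = arcsin(0.243476)/2 = 7.046°

7.046 degrees


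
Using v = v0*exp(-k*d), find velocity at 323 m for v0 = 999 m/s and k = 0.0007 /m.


v = v0*exp(-k*d) = 999*exp(-0.0007*323) = 796.8 m/s

796.8 m/s


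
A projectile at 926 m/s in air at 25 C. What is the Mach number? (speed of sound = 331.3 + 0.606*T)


a = 331.3 + 0.606*(25) = 346.45 m/s
M = v/a = 926/346.45 = 2.673

2.673


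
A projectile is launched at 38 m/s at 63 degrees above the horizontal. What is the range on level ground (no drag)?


R = v0^2 * sin(2*theta) / g = 38^2 * sin(2*63°) / 9.81 = 119.1 m

119.1 m


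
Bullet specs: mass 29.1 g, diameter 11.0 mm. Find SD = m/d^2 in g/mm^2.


SD = m/d^2 = 29.1/11.0^2 = 0.2405 g/mm^2

0.2405 g/mm^2


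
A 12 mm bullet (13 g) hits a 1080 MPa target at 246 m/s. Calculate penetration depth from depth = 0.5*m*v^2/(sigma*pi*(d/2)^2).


A = pi*(d/2)^2 = pi*(12/2)^2 = 113.097 mm^2
E = 0.5*m*v^2 = 0.5*0.013*246^2 = 393.354 J
depth = E/(sigma*A) = 393.354 J / (1080 MPa * 113.097 mm^2) = 393.354/(1080 * 113.097) m = 0.00322038 m ≈ 3.22 mm

3.22 mm


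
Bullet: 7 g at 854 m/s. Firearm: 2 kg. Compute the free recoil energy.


v_r = m_p*v_p/m_gun = 0.007*854/2 = 2.989 m/s, E_r = 0.5*m_gun*v_r^2 = 0.5*2*2.989^2 = 8.934 J

8.934 J


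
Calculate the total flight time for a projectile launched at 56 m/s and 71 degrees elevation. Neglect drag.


T = 2*v0*sin(theta)/g = 2*56*sin(71°)/9.81 = 10.79 s

10.79 s


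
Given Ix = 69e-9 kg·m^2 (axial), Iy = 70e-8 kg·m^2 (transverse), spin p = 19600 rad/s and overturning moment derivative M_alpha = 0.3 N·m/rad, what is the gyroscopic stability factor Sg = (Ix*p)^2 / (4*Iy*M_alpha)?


Sg = Ix^2 * p^2 / (4 * Iy * M_alpha) = (69e-9)^2 * 19600^2 / (4 * 70e-8 * 0.3) = 2.177

2.177


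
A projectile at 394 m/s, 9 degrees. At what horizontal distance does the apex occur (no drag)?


R = v0^2*sin(2*theta)/g = 394^2*sin(2*9°)/9.81 = 4889.97 m
apex_dist = R/2 = 4889.97/2 = 2445 m

2445 m


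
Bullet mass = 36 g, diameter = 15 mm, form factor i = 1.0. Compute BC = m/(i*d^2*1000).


BC = m/(i*d^2*1000) = 36/(1.0 * 15^2 * 1000) = 0.00016

0.00016


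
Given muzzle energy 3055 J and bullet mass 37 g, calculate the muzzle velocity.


v = sqrt(2*E/m) = sqrt(2*3055/0.037) = 406.4 m/s

406.4 m/s


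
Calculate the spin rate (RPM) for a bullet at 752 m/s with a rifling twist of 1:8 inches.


twist_m = 8*0.0254 = 0.2032 m
spin = v/twist = 752/0.2032 = 3700.787 rev/s
RPM = spin*60 = 3700.787*60 ≈ 222047 RPM

222047 RPM


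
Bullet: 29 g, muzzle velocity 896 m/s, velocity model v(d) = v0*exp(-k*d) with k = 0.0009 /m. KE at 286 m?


v = v0*exp(-k*d) = 896*exp(-0.0009*286) = 692.661 m/s
E = 0.5*m*v^2 = 0.5*0.029*692.661^2 = 6957 J

6957 J


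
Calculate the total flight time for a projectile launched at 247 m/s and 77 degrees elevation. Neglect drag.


T = 2*v0*sin(theta)/g = 2*247*sin(77°)/9.81 = 49.07 s

49.07 s


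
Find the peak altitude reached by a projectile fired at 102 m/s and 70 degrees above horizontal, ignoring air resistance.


H = (v0*sin(theta))^2 / (2g) = (102*sin(70°))^2 / (2*9.81) = 468.2 m

468.2 m


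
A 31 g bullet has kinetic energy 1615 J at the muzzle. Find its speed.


v = sqrt(2*E/m) = sqrt(2*1615/0.031) = 322.8 m/s

322.8 m/s


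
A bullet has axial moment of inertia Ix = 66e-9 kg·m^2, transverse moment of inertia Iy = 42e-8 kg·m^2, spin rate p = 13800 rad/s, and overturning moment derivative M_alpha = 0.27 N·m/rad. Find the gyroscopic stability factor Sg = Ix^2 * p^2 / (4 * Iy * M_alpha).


Sg = Ix^2 * p^2 / (4 * Iy * M_alpha) = (66e-9)^2 * 13800^2 / (4 * 42e-8 * 0.27) = 1.829

1.829


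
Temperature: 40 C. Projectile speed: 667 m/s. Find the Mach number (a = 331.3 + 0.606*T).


a = 331.3 + 0.606*(40) = 355.54 m/s
M = v/a = 667/355.54 = 1.876

1.876


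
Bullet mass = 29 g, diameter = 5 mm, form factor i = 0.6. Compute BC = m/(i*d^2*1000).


BC = m/(i*d^2*1000) = 29/(0.6 * 5^2 * 1000) = 0.001933

0.001933


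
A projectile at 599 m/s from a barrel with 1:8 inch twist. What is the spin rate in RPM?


twist_m = 8*0.0254 = 0.2032 m
spin = v/twist = 599/0.2032 = 2947.835 rev/s
RPM = spin*60 = 2947.835*60 ≈ 176870 RPM

176870 RPM


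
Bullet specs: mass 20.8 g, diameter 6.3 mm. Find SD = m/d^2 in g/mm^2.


SD = m/d^2 = 20.8/6.3^2 = 0.5241 g/mm^2

0.5241 g/mm^2


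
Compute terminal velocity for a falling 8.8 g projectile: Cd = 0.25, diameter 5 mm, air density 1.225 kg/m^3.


A = pi*(d/2)^2 = pi*(5/2000)^2 = 1.96350e-05 m^2
vt = sqrt(2mg/(Cd*rho*A)) = sqrt(2*0.0088*9.81/(0.25 * 1.225 * 1.96350e-05)) = 169.4 m/s

169.4 m/s


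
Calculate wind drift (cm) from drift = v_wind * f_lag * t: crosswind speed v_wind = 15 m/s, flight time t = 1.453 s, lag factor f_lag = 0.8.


drift = v_wind * lag * t = 15 * 0.8 * 1.453 = 17.436 m ≈ 1744 cm

1744 cm


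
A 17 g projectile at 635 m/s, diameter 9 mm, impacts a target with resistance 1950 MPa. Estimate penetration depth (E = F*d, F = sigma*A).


A = pi*(d/2)^2 = pi*(9/2)^2 = 63.6173 mm^2
E = 0.5*m*v^2 = 0.5*0.017*635^2 = 3427.41 J
depth = E/(sigma*A) = 3427.41 J / (1950 MPa * 63.6173 mm^2) = 3427.41/(1950 * 63.6173) m = 0.0276285 m ≈ 27.63 mm

27.63 mm


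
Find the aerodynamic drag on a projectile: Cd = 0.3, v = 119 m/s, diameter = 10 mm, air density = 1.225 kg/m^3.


A = pi*(d/2)^2 = pi*(10/2000)^2 = 7.85398e-05 m^2
Fd = 0.5*Cd*rho*A*v^2 = 0.5*0.3*1.225*7.85398e-05*119^2 = 0.2044 N

0.2044 N


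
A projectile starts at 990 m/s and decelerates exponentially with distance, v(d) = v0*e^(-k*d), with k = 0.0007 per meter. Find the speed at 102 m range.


v = v0*exp(-k*d) = 990*exp(-0.0007*102) = 921.8 m/s

921.8 m/s


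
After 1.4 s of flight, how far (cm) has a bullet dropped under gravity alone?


drop = 0.5*g*t^2 = 0.5*9.81*1.4^2 = 9.6138 m ≈ 961.4 cm

961.4 cm


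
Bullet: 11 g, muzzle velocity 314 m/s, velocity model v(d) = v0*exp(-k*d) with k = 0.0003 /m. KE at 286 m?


v = v0*exp(-k*d) = 314*exp(-0.0003*286) = 288.182 m/s
E = 0.5*m*v^2 = 0.5*0.011*288.182^2 = 456.8 J

456.8 J


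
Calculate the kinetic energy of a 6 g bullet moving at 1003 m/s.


E = 0.5*m*v^2 = 0.5*0.006*1003^2 = 3018 J

3018 J


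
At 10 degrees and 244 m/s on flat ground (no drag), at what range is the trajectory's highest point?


R = v0^2*sin(2*theta)/g = 244^2*sin(2*10°)/9.81 = 2075.69 m
apex_dist = R/2 = 2075.69/2 = 1038 m

1038 m


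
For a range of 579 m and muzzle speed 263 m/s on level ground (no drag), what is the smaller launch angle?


sin(2*theta) = R*g/v0^2 = 579*9.81/263^2 = 0.0821176, theta = arcsin(0.0821176)/2 = 2.355°

2.355 degrees


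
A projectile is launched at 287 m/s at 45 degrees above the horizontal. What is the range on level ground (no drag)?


R = v0^2 * sin(2*theta) / g = 287^2 * sin(2*45°) / 9.81 = 8396 m

8396 m


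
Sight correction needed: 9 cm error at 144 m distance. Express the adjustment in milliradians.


1 mrad subtends 1 cm per 10 m of range, so adj = error_cm / (dist_m / 10) = 9 / (144/10) = 0.625 mrad

0.625 mrad


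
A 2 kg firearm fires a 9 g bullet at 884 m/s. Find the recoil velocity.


v_recoil = m_p * v_p / m_gun = 0.009 * 884 / 2 = 3.978 m/s

3.978 m/s


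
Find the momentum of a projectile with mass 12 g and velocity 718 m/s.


p = m*v = 0.012*718 = 8.616 kg·m/s

8.616 kg·m/s


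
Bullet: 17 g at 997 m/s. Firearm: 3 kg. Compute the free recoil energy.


v_r = m_p*v_p/m_gun = 0.017*997/3 = 5.64967 m/s, E_r = 0.5*m_gun*v_r^2 = 0.5*3*5.64967^2 = 47.88 J

47.88 J


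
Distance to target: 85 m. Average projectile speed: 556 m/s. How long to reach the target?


t = d/v = 85/556 = 0.1529 s

0.1529 s


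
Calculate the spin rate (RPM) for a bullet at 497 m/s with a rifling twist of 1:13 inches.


twist_m = 13*0.0254 = 0.3302 m
spin = v/twist = 497/0.3302 = 1505.148 rev/s
RPM = spin*60 = 1505.148*60 ≈ 90309 RPM

90309 RPM


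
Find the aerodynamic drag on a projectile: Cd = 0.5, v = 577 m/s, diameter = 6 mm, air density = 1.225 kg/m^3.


A = pi*(d/2)^2 = pi*(6/2000)^2 = 2.82743e-05 m^2
Fd = 0.5*Cd*rho*A*v^2 = 0.5*0.5*1.225*2.82743e-05*577^2 = 2.883 N

2.883 N


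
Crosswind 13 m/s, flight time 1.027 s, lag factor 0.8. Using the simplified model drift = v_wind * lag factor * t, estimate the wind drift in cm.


drift = v_wind * lag * t = 13 * 0.8 * 1.027 = 10.6808 m ≈ 1068 cm

1068 cm


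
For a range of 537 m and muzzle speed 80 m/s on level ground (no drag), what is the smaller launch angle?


sin(2*theta) = R*g/v0^2 = 537*9.81/80^2 = 0.82312, theta = arcsin(0.82312)/2 = 27.7°

27.7 degrees


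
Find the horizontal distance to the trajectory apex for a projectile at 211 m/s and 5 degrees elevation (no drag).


R = v0^2*sin(2*theta)/g = 211^2*sin(2*5°)/9.81 = 788.072 m
apex_dist = R/2 = 788.072/2 = 394 m

394 m


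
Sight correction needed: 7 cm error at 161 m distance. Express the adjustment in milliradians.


1 mrad subtends 1 cm per 10 m of range, so adj = error_cm / (dist_m / 10) = 7 / (161/10) = 0.4348 mrad

0.4348 mrad


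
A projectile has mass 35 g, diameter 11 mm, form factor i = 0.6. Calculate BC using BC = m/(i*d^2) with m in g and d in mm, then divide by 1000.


BC = m/(i*d^2*1000) = 35/(0.6 * 11^2 * 1000) = 0.0004821

0.0004821


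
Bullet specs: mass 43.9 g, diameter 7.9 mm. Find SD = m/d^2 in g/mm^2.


SD = m/d^2 = 43.9/7.9^2 = 0.7034 g/mm^2

0.7034 g/mm^2


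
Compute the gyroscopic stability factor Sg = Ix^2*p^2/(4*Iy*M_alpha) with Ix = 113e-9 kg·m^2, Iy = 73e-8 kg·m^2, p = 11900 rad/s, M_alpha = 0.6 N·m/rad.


Sg = Ix^2 * p^2 / (4 * Iy * M_alpha) = (113e-9)^2 * 11900^2 / (4 * 73e-8 * 0.6) = 1.032

1.032


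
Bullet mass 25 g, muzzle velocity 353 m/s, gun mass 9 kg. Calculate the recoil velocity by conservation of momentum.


v_recoil = m_p * v_p / m_gun = 0.025 * 353 / 9 = 0.9806 m/s

0.9806 m/s


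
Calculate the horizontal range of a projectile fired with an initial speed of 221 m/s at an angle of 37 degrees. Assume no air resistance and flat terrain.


R = v0^2 * sin(2*theta) / g = 221^2 * sin(2*37°) / 9.81 = 4786 m

4786 m


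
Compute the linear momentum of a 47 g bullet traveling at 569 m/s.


p = m*v = 0.047*569 = 26.74 kg·m/s

26.74 kg·m/s


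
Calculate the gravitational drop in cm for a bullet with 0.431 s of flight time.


drop = 0.5*g*t^2 = 0.5*9.81*0.431^2 = 0.911158 m ≈ 91.12 cm

91.12 cm


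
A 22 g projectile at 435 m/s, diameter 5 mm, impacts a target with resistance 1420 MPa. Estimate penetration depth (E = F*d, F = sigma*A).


A = pi*(d/2)^2 = pi*(5/2)^2 = 19.635 mm^2
E = 0.5*m*v^2 = 0.5*0.022*435^2 = 2081.47 J
depth = E/(sigma*A) = 2081.47 J / (1420 MPa * 19.635 mm^2) = 2081.47/(1420 * 19.635) m = 0.074654 m ≈ 74.65 mm

74.65 mm


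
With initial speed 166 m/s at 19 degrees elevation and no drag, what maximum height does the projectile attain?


H = (v0*sin(theta))^2 / (2g) = (166*sin(19°))^2 / (2*9.81) = 148.9 m

148.9 m


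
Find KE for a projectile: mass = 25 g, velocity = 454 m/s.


E = 0.5*m*v^2 = 0.5*0.025*454^2 = 2576 J

2576 J


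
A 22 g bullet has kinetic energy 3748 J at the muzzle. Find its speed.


v = sqrt(2*E/m) = sqrt(2*3748/0.022) = 583.7 m/s

583.7 m/s


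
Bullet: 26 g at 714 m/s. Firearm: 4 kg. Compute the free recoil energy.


v_r = m_p*v_p/m_gun = 0.026*714/4 = 4.641 m/s, E_r = 0.5*m_gun*v_r^2 = 0.5*4*4.641^2 = 43.08 J

43.08 J


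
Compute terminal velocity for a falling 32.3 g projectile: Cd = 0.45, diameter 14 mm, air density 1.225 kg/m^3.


A = pi*(d/2)^2 = pi*(14/2000)^2 = 1.53938e-04 m^2
vt = sqrt(2mg/(Cd*rho*A)) = sqrt(2*0.0323*9.81/(0.45 * 1.225 * 1.53938e-04)) = 86.42 m/s

86.42 m/s


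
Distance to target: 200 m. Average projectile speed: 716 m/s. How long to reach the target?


t = d/v = 200/716 = 0.2793 s

0.2793 s


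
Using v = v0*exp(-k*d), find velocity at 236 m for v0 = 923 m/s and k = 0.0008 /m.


v = v0*exp(-k*d) = 923*exp(-0.0008*236) = 764.2 m/s

764.2 m/s


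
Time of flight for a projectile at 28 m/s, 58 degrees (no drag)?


T = 2*v0*sin(theta)/g = 2*28*sin(58°)/9.81 = 4.841 s

4.841 s


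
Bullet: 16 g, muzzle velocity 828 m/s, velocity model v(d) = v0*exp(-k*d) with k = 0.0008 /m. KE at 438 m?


v = v0*exp(-k*d) = 828*exp(-0.0008*438) = 583.248 m/s
E = 0.5*m*v^2 = 0.5*0.016*583.248^2 = 2721 J

2721 J


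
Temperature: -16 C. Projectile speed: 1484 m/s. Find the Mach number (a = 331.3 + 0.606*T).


a = 331.3 + 0.606*(-16) = 321.604 m/s
M = v/a = 1484/321.604 = 4.614

4.614


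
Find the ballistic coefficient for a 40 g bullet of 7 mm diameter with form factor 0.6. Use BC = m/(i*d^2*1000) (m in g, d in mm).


BC = m/(i*d^2*1000) = 40/(0.6 * 7^2 * 1000) = 0.001361

0.001361


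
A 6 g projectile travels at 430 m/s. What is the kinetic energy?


E = 0.5*m*v^2 = 0.5*0.006*430^2 = 554.7 J

554.7 J


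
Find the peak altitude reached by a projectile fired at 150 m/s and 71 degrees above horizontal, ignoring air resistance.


H = (v0*sin(theta))^2 / (2g) = (150*sin(71°))^2 / (2*9.81) = 1025 m

1025 m


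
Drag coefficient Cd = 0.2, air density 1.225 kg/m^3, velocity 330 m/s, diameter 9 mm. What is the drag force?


A = pi*(d/2)^2 = pi*(9/2000)^2 = 6.36173e-05 m^2
Fd = 0.5*Cd*rho*A*v^2 = 0.5*0.2*1.225*6.36173e-05*330^2 = 0.8487 N

0.8487 N


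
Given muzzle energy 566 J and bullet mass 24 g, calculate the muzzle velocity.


v = sqrt(2*E/m) = sqrt(2*566/0.024) = 217.2 m/s

217.2 m/s


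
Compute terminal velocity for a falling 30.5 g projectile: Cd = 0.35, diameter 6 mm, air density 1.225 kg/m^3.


A = pi*(d/2)^2 = pi*(6/2000)^2 = 2.82743e-05 m^2
vt = sqrt(2mg/(Cd*rho*A)) = sqrt(2*0.0305*9.81/(0.35 * 1.225 * 2.82743e-05)) = 222.2 m/s

222.2 m/s


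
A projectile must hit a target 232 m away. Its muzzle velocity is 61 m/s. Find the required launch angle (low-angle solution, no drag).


sin(2*theta) = R*g/v0^2 = 232*9.81/61^2 = 0.611642, theta = arcsin(0.611642)/2 = 18.85°

18.85 degrees


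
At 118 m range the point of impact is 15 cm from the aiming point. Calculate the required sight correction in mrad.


1 mrad subtends 1 cm per 10 m of range, so adj = error_cm / (dist_m / 10) = 15 / (118/10) = 1.271 mrad

1.271 mrad


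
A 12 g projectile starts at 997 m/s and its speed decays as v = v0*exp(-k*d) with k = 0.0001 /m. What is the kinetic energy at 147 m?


v = v0*exp(-k*d) = 997*exp(-0.0001*147) = 982.451 m/s
E = 0.5*m*v^2 = 0.5*0.012*982.451^2 = 5791 J

5791 J


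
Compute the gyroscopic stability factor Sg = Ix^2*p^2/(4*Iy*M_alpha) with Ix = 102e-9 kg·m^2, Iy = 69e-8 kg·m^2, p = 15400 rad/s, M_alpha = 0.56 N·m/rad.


Sg = Ix^2 * p^2 / (4 * Iy * M_alpha) = (102e-9)^2 * 15400^2 / (4 * 69e-8 * 0.56) = 1.596

1.596


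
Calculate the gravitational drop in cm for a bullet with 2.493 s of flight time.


drop = 0.5*g*t^2 = 0.5*9.81*2.493^2 = 30.4848 m ≈ 3048 cm

3048 cm


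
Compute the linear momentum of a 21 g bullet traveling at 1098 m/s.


p = m*v = 0.021*1098 = 23.06 kg·m/s

23.06 kg·m/s


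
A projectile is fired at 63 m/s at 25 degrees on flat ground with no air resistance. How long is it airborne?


T = 2*v0*sin(theta)/g = 2*63*sin(25°)/9.81 = 5.428 s

5.428 s


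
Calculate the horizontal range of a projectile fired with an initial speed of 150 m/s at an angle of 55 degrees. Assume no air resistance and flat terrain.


R = v0^2 * sin(2*theta) / g = 150^2 * sin(2*55°) / 9.81 = 2155 m

2155 m


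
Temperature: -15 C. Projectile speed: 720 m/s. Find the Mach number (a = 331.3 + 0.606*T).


a = 331.3 + 0.606*(-15) = 322.21 m/s
M = v/a = 720/322.21 = 2.235

2.235


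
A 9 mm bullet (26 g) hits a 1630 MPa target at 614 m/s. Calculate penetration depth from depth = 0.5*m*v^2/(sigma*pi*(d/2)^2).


A = pi*(d/2)^2 = pi*(9/2)^2 = 63.6173 mm^2
E = 0.5*m*v^2 = 0.5*0.026*614^2 = 4900.95 J
depth = E/(sigma*A) = 4900.95 J / (1630 MPa * 63.6173 mm^2) = 4900.95/(1630 * 63.6173) m = 0.0472626 m ≈ 47.26 mm

47.26 mm


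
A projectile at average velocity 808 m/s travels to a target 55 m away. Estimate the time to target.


t = d/v = 55/808 = 0.06807 s

0.06807 s


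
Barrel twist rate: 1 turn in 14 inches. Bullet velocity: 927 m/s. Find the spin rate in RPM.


twist_m = 14*0.0254 = 0.3556 m
spin = v/twist = 927/0.3556 = 2606.862 rev/s
RPM = spin*60 = 2606.862*60 ≈ 156412 RPM

156412 RPM


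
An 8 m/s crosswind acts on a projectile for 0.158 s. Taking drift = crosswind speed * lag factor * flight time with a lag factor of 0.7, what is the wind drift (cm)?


drift = v_wind * lag * t = 8 * 0.7 * 0.158 = 0.8848 m ≈ 88.48 cm

88.48 cm


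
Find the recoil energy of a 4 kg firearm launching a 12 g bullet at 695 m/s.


v_r = m_p*v_p/m_gun = 0.012*695/4 = 2.085 m/s, E_r = 0.5*m_gun*v_r^2 = 0.5*4*2.085^2 = 8.694 J

8.694 J


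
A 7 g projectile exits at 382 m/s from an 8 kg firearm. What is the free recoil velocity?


v_recoil = m_p * v_p / m_gun = 0.007 * 382 / 8 = 0.3342 m/s

0.3342 m/s


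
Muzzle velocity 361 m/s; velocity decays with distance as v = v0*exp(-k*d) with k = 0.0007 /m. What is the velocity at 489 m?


v = v0*exp(-k*d) = 361*exp(-0.0007*489) = 256.4 m/s

256.4 m/s


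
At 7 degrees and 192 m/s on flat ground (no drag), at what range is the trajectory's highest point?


R = v0^2*sin(2*theta)/g = 192^2*sin(2*7°)/9.81 = 909.094 m
apex_dist = R/2 = 909.094/2 = 454.5 m

454.5 m


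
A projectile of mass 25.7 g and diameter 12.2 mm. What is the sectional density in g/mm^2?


SD = m/d^2 = 25.7/12.2^2 = 0.1727 g/mm^2

0.1727 g/mm^2


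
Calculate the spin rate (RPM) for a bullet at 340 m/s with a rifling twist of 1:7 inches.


twist_m = 7*0.0254 = 0.1778 m
spin = v/twist = 340/0.1778 = 1912.261 rev/s
RPM = spin*60 = 1912.261*60 ≈ 114736 RPM

114736 RPM


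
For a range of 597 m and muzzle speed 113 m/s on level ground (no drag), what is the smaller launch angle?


sin(2*theta) = R*g/v0^2 = 597*9.81/113^2 = 0.458655, theta = arcsin(0.458655)/2 = 13.65°

13.65 degrees


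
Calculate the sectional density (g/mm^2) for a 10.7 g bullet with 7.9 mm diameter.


SD = m/d^2 = 10.7/7.9^2 = 0.1714 g/mm^2

0.1714 g/mm^2


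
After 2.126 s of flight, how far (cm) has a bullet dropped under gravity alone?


drop = 0.5*g*t^2 = 0.5*9.81*2.126^2 = 22.17 m ≈ 2217 cm

2217 cm


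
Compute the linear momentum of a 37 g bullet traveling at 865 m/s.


p = m*v = 0.037*865 = 32 kg·m/s

32 kg·m/s


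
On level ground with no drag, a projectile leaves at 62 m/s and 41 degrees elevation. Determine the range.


R = v0^2 * sin(2*theta) / g = 62^2 * sin(2*41°) / 9.81 = 388 m

388 m


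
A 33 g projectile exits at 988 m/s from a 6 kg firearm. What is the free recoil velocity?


v_recoil = m_p * v_p / m_gun = 0.033 * 988 / 6 = 5.434 m/s

5.434 m/s


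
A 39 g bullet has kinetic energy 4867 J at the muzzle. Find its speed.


v = sqrt(2*E/m) = sqrt(2*4867/0.039) = 499.6 m/s

499.6 m/s


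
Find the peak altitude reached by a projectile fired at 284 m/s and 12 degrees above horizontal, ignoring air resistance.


H = (v0*sin(theta))^2 / (2g) = (284*sin(12°))^2 / (2*9.81) = 177.7 m

177.7 m


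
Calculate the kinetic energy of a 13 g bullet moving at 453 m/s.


E = 0.5*m*v^2 = 0.5*0.013*453^2 = 1334 J

1334 J


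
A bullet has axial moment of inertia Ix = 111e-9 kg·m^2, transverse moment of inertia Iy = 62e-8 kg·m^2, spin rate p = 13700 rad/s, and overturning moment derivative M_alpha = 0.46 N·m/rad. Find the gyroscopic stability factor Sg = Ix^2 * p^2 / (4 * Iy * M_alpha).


Sg = Ix^2 * p^2 / (4 * Iy * M_alpha) = (111e-9)^2 * 13700^2 / (4 * 62e-8 * 0.46) = 2.027

2.027


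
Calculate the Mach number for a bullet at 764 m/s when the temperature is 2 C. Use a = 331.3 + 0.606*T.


a = 331.3 + 0.606*(2) = 332.512 m/s
M = v/a = 764/332.512 = 2.298

2.298


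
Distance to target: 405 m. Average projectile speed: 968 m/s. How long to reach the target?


t = d/v = 405/968 = 0.4184 s

0.4184 s


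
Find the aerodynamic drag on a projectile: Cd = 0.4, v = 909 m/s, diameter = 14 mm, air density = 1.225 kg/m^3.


A = pi*(d/2)^2 = pi*(14/2000)^2 = 1.53938e-04 m^2
Fd = 0.5*Cd*rho*A*v^2 = 0.5*0.4*1.225*1.53938e-04*909^2 = 31.16 N

31.16 N


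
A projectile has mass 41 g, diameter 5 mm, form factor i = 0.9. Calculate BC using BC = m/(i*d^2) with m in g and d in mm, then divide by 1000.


BC = m/(i*d^2*1000) = 41/(0.9 * 5^2 * 1000) = 0.001822

0.001822


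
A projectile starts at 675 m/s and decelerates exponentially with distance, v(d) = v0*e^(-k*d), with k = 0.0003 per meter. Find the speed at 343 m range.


v = v0*exp(-k*d) = 675*exp(-0.0003*343) = 609 m/s

609 m/s


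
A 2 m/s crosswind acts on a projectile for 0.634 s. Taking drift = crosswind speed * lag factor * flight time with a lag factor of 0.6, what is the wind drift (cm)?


drift = v_wind * lag * t = 2 * 0.6 * 0.634 = 0.7608 m ≈ 76.08 cm

76.08 cm


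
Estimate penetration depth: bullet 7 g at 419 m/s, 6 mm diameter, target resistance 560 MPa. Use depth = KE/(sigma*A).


A = pi*(d/2)^2 = pi*(6/2)^2 = 28.2743 mm^2
E = 0.5*m*v^2 = 0.5*0.007*419^2 = 614.464 J
depth = E/(sigma*A) = 614.464 J / (560 MPa * 28.2743 mm^2) = 614.464/(560 * 28.2743) m = 0.0388075 m ≈ 38.81 mm

38.81 mm


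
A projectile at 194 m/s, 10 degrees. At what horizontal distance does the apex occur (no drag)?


R = v0^2*sin(2*theta)/g = 194^2*sin(2*10°)/9.81 = 1312.16 m
apex_dist = R/2 = 1312.16/2 = 656.1 m

656.1 m


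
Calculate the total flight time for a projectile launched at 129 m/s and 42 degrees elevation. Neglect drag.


T = 2*v0*sin(theta)/g = 2*129*sin(42°)/9.81 = 17.6 s

17.6 s


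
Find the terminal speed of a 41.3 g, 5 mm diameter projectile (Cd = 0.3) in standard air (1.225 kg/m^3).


A = pi*(d/2)^2 = pi*(5/2000)^2 = 1.96350e-05 m^2
vt = sqrt(2mg/(Cd*rho*A)) = sqrt(2*0.0413*9.81/(0.3 * 1.225 * 1.96350e-05)) = 335.1 m/s

335.1 m/s


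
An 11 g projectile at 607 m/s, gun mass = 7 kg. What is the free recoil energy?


v_r = m_p*v_p/m_gun = 0.011*607/7 = 0.953857 m/s, E_r = 0.5*m_gun*v_r^2 = 0.5*7*0.953857^2 = 3.184 J

3.184 J


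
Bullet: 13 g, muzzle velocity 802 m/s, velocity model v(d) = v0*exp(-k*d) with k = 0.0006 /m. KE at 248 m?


v = v0*exp(-k*d) = 802*exp(-0.0006*248) = 691.117 m/s
E = 0.5*m*v^2 = 0.5*0.013*691.117^2 = 3105 J

3105 J


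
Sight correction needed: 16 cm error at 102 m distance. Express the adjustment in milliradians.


1 mrad subtends 1 cm per 10 m of range, so adj = error_cm / (dist_m / 10) = 16 / (102/10) = 1.569 mrad

1.569 mrad


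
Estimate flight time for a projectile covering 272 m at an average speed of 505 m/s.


t = d/v = 272/505 = 0.5386 s

0.5386 s


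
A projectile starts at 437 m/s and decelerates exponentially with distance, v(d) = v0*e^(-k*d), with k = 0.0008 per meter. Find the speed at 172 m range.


v = v0*exp(-k*d) = 437*exp(-0.0008*172) = 380.8 m/s

380.8 m/s


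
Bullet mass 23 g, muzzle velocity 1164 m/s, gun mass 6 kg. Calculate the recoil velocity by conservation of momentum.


v_recoil = m_p * v_p / m_gun = 0.023 * 1164 / 6 = 4.462 m/s

4.462 m/s


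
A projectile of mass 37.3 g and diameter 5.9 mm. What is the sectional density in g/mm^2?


SD = m/d^2 = 37.3/5.9^2 = 1.072 g/mm^2

1.072 g/mm^2


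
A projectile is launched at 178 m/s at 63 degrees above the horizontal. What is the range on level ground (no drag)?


R = v0^2 * sin(2*theta) / g = 178^2 * sin(2*63°) / 9.81 = 2613 m

2613 m


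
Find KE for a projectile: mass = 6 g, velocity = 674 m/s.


E = 0.5*m*v^2 = 0.5*0.006*674^2 = 1363 J

1363 J


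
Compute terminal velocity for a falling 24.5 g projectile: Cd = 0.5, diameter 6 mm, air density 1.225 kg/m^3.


A = pi*(d/2)^2 = pi*(6/2000)^2 = 2.82743e-05 m^2
vt = sqrt(2mg/(Cd*rho*A)) = sqrt(2*0.0245*9.81/(0.5 * 1.225 * 2.82743e-05)) = 166.6 m/s

166.6 m/s


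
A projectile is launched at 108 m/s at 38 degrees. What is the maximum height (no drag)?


H = (v0*sin(theta))^2 / (2g) = (108*sin(38°))^2 / (2*9.81) = 225.3 m

225.3 m


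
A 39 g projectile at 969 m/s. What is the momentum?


p = m*v = 0.039*969 = 37.79 kg·m/s

37.79 kg·m/s


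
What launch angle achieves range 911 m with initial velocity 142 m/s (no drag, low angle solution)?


sin(2*theta) = R*g/v0^2 = 911*9.81/142^2 = 0.443211, theta = arcsin(0.443211)/2 = 13.15°

13.15 degrees


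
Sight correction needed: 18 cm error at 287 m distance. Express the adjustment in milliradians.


1 mrad subtends 1 cm per 10 m of range, so adj = error_cm / (dist_m / 10) = 18 / (287/10) = 0.6272 mrad

0.6272 mrad


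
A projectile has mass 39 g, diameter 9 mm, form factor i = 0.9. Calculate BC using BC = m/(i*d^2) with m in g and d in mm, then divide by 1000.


BC = m/(i*d^2*1000) = 39/(0.9 * 9^2 * 1000) = 0.000535

0.000535


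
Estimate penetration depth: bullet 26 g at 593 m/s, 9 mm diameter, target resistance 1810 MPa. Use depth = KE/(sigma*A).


A = pi*(d/2)^2 = pi*(9/2)^2 = 63.6173 mm^2
E = 0.5*m*v^2 = 0.5*0.026*593^2 = 4571.44 J
depth = E/(sigma*A) = 4571.44 J / (1810 MPa * 63.6173 mm^2) = 4571.44/(1810 * 63.6173) m = 0.0397008 m ≈ 39.7 mm

39.7 mm


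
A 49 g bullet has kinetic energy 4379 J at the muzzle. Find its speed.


v = sqrt(2*E/m) = sqrt(2*4379/0.049) = 422.8 m/s

422.8 m/s


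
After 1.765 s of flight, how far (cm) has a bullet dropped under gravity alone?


drop = 0.5*g*t^2 = 0.5*9.81*1.765^2 = 15.2802 m ≈ 1528 cm

1528 cm


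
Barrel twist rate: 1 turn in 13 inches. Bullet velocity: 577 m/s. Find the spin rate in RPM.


twist_m = 13*0.0254 = 0.3302 m
spin = v/twist = 577/0.3302 = 1747.426 rev/s
RPM = spin*60 = 1747.426*60 ≈ 104846 RPM

104846 RPM


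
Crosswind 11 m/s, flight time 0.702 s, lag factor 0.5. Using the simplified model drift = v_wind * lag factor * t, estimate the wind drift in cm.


drift = v_wind * lag * t = 11 * 0.5 * 0.702 = 3.861 m ≈ 386.1 cm

386.1 cm


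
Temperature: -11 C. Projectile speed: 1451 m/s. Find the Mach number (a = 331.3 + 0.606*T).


a = 331.3 + 0.606*(-11) = 324.634 m/s
M = v/a = 1451/324.634 = 4.47

4.47


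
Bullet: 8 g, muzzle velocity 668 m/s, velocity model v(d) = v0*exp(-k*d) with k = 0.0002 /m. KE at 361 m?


v = v0*exp(-k*d) = 668*exp(-0.0002*361) = 621.47 m/s
E = 0.5*m*v^2 = 0.5*0.008*621.47^2 = 1545 J

1545 J


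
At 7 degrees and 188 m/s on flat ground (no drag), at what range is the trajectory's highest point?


R = v0^2*sin(2*theta)/g = 188^2*sin(2*7°)/9.81 = 871.609 m
apex_dist = R/2 = 871.609/2 = 435.8 m

435.8 m


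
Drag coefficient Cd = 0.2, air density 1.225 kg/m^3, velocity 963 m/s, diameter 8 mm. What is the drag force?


A = pi*(d/2)^2 = pi*(8/2000)^2 = 5.02655e-05 m^2
Fd = 0.5*Cd*rho*A*v^2 = 0.5*0.2*1.225*5.02655e-05*963^2 = 5.71 N

5.71 N


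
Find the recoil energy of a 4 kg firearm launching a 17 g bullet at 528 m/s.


v_r = m_p*v_p/m_gun = 0.017*528/4 = 2.244 m/s, E_r = 0.5*m_gun*v_r^2 = 0.5*4*2.244^2 = 10.07 J

10.07 J


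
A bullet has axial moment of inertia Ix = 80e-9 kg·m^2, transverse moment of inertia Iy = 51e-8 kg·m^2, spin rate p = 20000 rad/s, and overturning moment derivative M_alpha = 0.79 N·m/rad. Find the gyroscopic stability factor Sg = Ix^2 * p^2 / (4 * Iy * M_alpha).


Sg = Ix^2 * p^2 / (4 * Iy * M_alpha) = (80e-9)^2 * 20000^2 / (4 * 51e-8 * 0.79) = 1.588

1.588


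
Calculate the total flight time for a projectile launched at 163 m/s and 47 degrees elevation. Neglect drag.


T = 2*v0*sin(theta)/g = 2*163*sin(47°)/9.81 = 24.3 s

24.3 s
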